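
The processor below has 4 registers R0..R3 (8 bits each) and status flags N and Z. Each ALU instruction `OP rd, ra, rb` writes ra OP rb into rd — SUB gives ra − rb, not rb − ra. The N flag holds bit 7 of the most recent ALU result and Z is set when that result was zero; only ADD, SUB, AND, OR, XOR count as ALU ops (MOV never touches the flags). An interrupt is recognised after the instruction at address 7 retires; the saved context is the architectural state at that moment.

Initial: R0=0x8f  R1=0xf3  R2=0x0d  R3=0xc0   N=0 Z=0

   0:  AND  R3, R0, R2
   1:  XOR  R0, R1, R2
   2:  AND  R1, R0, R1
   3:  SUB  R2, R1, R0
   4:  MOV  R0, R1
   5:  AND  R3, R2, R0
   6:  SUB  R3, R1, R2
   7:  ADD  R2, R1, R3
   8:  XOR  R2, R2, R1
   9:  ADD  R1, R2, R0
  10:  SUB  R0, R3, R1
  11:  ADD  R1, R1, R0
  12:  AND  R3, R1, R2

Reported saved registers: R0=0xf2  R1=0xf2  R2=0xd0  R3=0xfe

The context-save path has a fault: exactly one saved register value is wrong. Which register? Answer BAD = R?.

after  0: R0=0x8f R1=0xf3 R2=0x0d R3=0x0d  N=0 Z=0
after  1: R0=0xfe R1=0xf3 R2=0x0d R3=0x0d  N=1 Z=0
after  2: R0=0xfe R1=0xf2 R2=0x0d R3=0x0d  N=1 Z=0
after  3: R0=0xfe R1=0xf2 R2=0xf4 R3=0x0d  N=1 Z=0
after  4: R0=0xf2 R1=0xf2 R2=0xf4 R3=0x0d  N=1 Z=0
after  5: R0=0xf2 R1=0xf2 R2=0xf4 R3=0xf0  N=1 Z=0
after  6: R0=0xf2 R1=0xf2 R2=0xf4 R3=0xfe  N=1 Z=0
after  7: R0=0xf2 R1=0xf2 R2=0xf0 R3=0xfe  N=1 Z=0
-- IRQ taken; context saved, return-PC = 8 --
mismatch: R2: reported 0xd0 vs actual 0xf0

BAD = R2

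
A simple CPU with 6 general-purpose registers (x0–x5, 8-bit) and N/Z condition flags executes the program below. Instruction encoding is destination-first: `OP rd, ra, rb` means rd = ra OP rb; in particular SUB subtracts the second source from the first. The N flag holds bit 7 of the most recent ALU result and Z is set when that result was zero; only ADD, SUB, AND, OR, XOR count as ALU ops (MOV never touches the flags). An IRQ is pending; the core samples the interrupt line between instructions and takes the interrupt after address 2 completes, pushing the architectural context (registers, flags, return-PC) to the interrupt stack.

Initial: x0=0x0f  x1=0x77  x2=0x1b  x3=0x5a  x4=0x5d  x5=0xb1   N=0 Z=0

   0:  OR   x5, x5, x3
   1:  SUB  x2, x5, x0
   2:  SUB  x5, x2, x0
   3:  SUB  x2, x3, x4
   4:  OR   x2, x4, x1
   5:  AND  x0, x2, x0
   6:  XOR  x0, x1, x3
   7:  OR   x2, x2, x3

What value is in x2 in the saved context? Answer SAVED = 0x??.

after  0: x0=0x0f x1=0x77 x2=0x1b x3=0x5a x4=0x5d x5=0xfb  N=1 Z=0
after  1: x0=0x0f x1=0x77 x2=0xec x3=0x5a x4=0x5d x5=0xfb  N=1 Z=0
after  2: x0=0x0f x1=0x77 x2=0xec x3=0x5a x4=0x5d x5=0xdd  N=1 Z=0
-- IRQ taken; context saved, return-PC = 3 --

SAVED = 0xec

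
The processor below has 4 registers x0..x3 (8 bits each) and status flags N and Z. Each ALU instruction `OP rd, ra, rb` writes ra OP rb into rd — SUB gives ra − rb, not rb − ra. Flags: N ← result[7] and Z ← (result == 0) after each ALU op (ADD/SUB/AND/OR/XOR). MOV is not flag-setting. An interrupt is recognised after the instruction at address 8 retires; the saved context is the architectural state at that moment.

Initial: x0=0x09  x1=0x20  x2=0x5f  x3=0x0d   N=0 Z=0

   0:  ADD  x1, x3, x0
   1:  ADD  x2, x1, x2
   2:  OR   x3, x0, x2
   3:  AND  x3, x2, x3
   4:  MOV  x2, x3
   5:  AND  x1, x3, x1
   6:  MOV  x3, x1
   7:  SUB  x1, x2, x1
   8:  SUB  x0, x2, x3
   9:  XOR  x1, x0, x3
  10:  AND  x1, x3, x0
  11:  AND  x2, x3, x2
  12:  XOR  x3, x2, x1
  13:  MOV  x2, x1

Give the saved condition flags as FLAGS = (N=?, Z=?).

after  0: x0=0x09 x1=0x16 x2=0x5f x3=0x0d  N=0 Z=0
after  1: x0=0x09 x1=0x16 x2=0x75 x3=0x0d  N=0 Z=0
after  2: x0=0x09 x1=0x16 x2=0x75 x3=0x7d  N=0 Z=0
after  3: x0=0x09 x1=0x16 x2=0x75 x3=0x75  N=0 Z=0
after  4: x0=0x09 x1=0x16 x2=0x75 x3=0x75  N=0 Z=0
after  5: x0=0x09 x1=0x14 x2=0x75 x3=0x75  N=0 Z=0
after  6: x0=0x09 x1=0x14 x2=0x75 x3=0x14  N=0 Z=0
after  7: x0=0x09 x1=0x61 x2=0x75 x3=0x14  N=0 Z=0
after  8: x0=0x61 x1=0x61 x2=0x75 x3=0x14  N=0 Z=0
-- IRQ taken; context saved, return-PC = 9 --

FLAGS = (N=0, Z=0)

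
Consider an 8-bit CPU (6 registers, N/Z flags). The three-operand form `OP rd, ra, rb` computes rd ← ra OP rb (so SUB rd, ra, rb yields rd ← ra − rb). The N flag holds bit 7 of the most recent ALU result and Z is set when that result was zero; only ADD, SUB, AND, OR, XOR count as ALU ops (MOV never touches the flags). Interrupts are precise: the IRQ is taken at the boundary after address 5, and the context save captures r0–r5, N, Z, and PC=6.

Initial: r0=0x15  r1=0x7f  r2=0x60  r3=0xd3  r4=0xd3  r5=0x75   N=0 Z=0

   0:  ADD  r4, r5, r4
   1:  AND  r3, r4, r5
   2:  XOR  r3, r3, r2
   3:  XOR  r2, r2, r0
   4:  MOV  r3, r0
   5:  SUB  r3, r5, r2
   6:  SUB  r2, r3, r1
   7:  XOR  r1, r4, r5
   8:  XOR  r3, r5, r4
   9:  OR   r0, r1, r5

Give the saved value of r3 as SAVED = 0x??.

after  0: r0=0x15 r1=0x7f r2=0x60 r3=0xd3 r4=0x48 r5=0x75  N=0 Z=0
after  1: r0=0x15 r1=0x7f r2=0x60 r3=0x40 r4=0x48 r5=0x75  N=0 Z=0
after  2: r0=0x15 r1=0x7f r2=0x60 r3=0x20 r4=0x48 r5=0x75  N=0 Z=0
after  3: r0=0x15 r1=0x7f r2=0x75 r3=0x20 r4=0x48 r5=0x75  N=0 Z=0
after  4: r0=0x15 r1=0x7f r2=0x75 r3=0x15 r4=0x48 r5=0x75  N=0 Z=0
after  5: r0=0x15 r1=0x7f r2=0x75 r3=0x00 r4=0x48 r5=0x75  N=0 Z=1
-- IRQ taken; context saved, return-PC = 6 --

SAVED = 0x00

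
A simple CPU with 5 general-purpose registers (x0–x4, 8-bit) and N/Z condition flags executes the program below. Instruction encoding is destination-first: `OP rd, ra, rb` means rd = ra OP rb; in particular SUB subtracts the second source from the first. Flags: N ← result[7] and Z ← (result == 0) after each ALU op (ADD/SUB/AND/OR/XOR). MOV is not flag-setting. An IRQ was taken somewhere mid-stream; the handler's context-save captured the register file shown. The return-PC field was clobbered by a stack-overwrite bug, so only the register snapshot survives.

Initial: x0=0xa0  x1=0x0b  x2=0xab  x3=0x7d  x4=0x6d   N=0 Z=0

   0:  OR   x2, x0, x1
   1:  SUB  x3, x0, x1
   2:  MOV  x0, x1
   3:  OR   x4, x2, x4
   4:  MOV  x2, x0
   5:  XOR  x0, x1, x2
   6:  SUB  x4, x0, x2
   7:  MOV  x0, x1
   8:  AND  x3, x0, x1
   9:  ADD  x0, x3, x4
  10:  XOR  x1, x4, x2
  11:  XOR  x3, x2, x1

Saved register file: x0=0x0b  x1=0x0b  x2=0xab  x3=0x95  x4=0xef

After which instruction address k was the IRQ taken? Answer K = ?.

after  0: x0=0xa0 x1=0x0b x2=0xab x3=0x7d x4=0x6d  N=1 Z=0
after  1: x0=0xa0 x1=0x0b x2=0xab x3=0x95 x4=0x6d  N=1 Z=0
after  2: x0=0x0b x1=0x0b x2=0xab x3=0x95 x4=0x6d  N=1 Z=0
after  3: x0=0x0b x1=0x0b x2=0xab x3=0x95 x4=0xef  N=1 Z=0
-- IRQ taken; context saved, return-PC = 4 --

K = 3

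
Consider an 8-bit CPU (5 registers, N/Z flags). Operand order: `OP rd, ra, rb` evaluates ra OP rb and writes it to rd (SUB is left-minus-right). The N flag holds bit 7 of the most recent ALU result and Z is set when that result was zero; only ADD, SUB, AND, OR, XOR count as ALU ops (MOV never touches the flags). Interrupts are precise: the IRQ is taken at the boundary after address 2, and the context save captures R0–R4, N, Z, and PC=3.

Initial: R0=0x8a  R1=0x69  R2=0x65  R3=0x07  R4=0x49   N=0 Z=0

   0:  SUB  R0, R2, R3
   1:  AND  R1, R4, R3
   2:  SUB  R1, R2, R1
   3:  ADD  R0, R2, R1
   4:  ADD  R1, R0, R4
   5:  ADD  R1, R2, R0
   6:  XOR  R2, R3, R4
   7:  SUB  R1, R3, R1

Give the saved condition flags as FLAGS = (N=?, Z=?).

after  0: R0=0x5e R1=0x69 R2=0x65 R3=0x07 R4=0x49  N=0 Z=0
after  1: R0=0x5e R1=0x01 R2=0x65 R3=0x07 R4=0x49  N=0 Z=0
after  2: R0=0x5e R1=0x64 R2=0x65 R3=0x07 R4=0x49  N=0 Z=0
-- IRQ taken; context saved, return-PC = 3 --

FLAGS = (N=0, Z=0)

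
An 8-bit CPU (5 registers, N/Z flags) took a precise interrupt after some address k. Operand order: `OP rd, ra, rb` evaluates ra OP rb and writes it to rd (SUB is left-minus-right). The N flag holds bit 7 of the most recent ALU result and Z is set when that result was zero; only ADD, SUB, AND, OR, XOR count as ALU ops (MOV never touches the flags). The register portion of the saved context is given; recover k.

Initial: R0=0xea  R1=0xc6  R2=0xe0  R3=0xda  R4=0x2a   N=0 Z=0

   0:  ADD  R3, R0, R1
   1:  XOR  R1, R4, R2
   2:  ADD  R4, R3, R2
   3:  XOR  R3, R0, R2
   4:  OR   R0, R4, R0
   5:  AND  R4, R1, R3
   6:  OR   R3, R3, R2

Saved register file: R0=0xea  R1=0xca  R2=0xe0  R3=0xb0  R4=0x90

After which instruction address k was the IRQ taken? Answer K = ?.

after  0: R0=0xea R1=0xc6 R2=0xe0 R3=0xb0 R4=0x2a  N=1 Z=0
after  1: R0=0xea R1=0xca R2=0xe0 R3=0xb0 R4=0x2a  N=1 Z=0
after  2: R0=0xea R1=0xca R2=0xe0 R3=0xb0 R4=0x90  N=1 Z=0
-- IRQ taken; context saved, return-PC = 3 --

K = 2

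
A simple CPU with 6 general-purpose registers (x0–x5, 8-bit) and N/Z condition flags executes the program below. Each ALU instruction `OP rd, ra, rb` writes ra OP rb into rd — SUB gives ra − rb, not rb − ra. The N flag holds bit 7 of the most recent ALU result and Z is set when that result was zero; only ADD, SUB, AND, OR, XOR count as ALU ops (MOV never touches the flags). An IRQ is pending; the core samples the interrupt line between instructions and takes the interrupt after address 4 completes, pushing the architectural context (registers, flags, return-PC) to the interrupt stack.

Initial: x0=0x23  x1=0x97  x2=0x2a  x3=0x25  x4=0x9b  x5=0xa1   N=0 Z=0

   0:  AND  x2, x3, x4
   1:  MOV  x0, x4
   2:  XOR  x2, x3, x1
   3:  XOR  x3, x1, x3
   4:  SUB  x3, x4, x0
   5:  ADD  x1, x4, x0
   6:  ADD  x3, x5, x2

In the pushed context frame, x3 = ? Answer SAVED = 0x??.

after  0: x0=0x23 x1=0x97 x2=0x01 x3=0x25 x4=0x9b x5=0xa1  N=0 Z=0
after  1: x0=0x9b x1=0x97 x2=0x01 x3=0x25 x4=0x9b x5=0xa1  N=0 Z=0
after  2: x0=0x9b x1=0x97 x2=0xb2 x3=0x25 x4=0x9b x5=0xa1  N=1 Z=0
after  3: x0=0x9b x1=0x97 x2=0xb2 x3=0xb2 x4=0x9b x5=0xa1  N=1 Z=0
after  4: x0=0x9b x1=0x97 x2=0xb2 x3=0x00 x4=0x9b x5=0xa1  N=0 Z=1
-- IRQ taken; context saved, return-PC = 5 --

SAVED = 0x00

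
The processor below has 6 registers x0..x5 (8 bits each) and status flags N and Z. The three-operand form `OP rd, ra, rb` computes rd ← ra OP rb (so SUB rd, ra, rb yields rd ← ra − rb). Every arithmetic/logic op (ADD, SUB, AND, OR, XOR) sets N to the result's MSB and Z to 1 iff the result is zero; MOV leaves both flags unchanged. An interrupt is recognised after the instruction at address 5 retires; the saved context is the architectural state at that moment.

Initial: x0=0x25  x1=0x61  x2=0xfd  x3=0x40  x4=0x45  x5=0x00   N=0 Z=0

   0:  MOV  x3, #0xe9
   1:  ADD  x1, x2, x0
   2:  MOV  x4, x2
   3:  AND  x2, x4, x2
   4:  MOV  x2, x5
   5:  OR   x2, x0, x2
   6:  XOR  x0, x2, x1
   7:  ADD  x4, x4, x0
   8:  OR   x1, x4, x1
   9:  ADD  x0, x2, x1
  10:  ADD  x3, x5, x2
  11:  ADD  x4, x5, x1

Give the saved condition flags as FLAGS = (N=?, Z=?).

FLAGS = (N=0, Z=0)

after  0: x0=0x25 x1=0x61 x2=0xfd x3=0xe9 x4=0x45 x5=0x00  N=0 Z=0
after  1: x0=0x25 x1=0x22 x2=0xfd x3=0xe9 x4=0x45 x5=0x00  N=0 Z=0
after  2: x0=0x25 x1=0x22 x2=0xfd x3=0xe9 x4=0xfd x5=0x00  N=0 Z=0
after  3: x0=0x25 x1=0x22 x2=0xfd x3=0xe9 x4=0xfd x5=0x00  N=1 Z=0
after  4: x0=0x25 x1=0x22 x2=0x00 x3=0xe9 x4=0xfd x5=0x00  N=1 Z=0
after  5: x0=0x25 x1=0x22 x2=0x25 x3=0xe9 x4=0xfd x5=0x00  N=0 Z=0
-- IRQ taken; context saved, return-PC = 6 --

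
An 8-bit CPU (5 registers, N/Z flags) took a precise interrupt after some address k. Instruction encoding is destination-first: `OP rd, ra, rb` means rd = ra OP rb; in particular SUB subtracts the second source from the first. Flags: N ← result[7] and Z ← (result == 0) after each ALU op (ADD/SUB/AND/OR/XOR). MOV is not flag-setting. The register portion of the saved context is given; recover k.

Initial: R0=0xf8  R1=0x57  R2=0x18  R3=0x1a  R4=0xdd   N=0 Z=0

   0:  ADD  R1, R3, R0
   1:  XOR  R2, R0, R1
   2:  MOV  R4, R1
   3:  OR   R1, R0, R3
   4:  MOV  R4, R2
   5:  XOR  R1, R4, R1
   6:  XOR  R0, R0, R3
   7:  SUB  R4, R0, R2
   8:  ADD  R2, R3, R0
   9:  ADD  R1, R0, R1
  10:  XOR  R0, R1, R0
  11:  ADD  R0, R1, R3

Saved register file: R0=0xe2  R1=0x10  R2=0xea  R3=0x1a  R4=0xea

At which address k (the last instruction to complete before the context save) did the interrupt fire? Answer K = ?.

K = 6

after  0: R0=0xf8 R1=0x12 R2=0x18 R3=0x1a R4=0xdd  N=0 Z=0
after  1: R0=0xf8 R1=0x12 R2=0xea R3=0x1a R4=0xdd  N=1 Z=0
after  2: R0=0xf8 R1=0x12 R2=0xea R3=0x1a R4=0x12  N=1 Z=0
after  3: R0=0xf8 R1=0xfa R2=0xea R3=0x1a R4=0x12  N=1 Z=0
after  4: R0=0xf8 R1=0xfa R2=0xea R3=0x1a R4=0xea  N=1 Z=0
after  5: R0=0xf8 R1=0x10 R2=0xea R3=0x1a R4=0xea  N=0 Z=0
after  6: R0=0xe2 R1=0x10 R2=0xea R3=0x1a R4=0xea  N=1 Z=0
-- IRQ taken; context saved, return-PC = 7 --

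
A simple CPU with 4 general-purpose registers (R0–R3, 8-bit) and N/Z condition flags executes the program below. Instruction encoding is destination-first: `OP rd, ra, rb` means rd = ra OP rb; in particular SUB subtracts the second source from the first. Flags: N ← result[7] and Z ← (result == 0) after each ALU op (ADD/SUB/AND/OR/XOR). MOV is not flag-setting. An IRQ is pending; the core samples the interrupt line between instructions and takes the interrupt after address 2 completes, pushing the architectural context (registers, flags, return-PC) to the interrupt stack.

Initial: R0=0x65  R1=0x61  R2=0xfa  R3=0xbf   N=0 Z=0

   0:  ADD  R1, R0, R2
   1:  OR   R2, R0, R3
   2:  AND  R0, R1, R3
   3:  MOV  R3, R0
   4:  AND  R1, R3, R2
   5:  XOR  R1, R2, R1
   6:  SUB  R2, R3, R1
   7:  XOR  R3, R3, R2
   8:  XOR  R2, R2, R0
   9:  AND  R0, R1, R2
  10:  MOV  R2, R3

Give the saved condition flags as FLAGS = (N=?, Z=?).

after  0: R0=0x65 R1=0x5f R2=0xfa R3=0xbf  N=0 Z=0
after  1: R0=0x65 R1=0x5f R2=0xff R3=0xbf  N=1 Z=0
after  2: R0=0x1f R1=0x5f R2=0xff R3=0xbf  N=0 Z=0
-- IRQ taken; context saved, return-PC = 3 --

FLAGS = (N=0, Z=0)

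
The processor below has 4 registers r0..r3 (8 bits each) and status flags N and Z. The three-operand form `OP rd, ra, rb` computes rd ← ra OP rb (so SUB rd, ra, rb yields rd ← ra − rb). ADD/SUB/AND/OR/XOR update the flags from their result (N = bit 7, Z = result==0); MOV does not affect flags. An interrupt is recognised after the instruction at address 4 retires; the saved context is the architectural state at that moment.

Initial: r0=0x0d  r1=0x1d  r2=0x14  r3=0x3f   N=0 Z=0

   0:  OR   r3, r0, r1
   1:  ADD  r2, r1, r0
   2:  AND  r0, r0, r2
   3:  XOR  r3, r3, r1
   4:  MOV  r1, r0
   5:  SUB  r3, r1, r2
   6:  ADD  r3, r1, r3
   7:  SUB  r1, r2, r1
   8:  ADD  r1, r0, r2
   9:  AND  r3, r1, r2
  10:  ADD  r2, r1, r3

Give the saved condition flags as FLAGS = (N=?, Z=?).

FLAGS = (N=0, Z=1)

after  0: r0=0x0d r1=0x1d r2=0x14 r3=0x1d  N=0 Z=0
after  1: r0=0x0d r1=0x1d r2=0x2a r3=0x1d  N=0 Z=0
after  2: r0=0x08 r1=0x1d r2=0x2a r3=0x1d  N=0 Z=0
after  3: r0=0x08 r1=0x1d r2=0x2a r3=0x00  N=0 Z=1
after  4: r0=0x08 r1=0x08 r2=0x2a r3=0x00  N=0 Z=1
-- IRQ taken; context saved, return-PC = 5 --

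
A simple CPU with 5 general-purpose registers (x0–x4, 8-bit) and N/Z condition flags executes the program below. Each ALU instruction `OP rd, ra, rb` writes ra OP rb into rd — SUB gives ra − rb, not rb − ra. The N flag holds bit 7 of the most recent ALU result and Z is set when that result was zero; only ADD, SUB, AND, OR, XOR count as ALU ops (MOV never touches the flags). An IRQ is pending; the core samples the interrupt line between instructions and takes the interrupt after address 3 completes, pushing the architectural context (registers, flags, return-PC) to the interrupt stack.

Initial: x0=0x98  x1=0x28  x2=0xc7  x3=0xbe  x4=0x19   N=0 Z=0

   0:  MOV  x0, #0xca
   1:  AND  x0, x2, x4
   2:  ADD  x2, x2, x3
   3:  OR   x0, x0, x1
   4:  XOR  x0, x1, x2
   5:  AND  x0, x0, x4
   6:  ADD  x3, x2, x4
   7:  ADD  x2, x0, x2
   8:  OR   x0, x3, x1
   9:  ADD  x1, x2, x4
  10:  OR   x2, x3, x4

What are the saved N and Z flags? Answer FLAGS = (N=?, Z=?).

after  0: x0=0xca x1=0x28 x2=0xc7 x3=0xbe x4=0x19  N=0 Z=0
after  1: x0=0x01 x1=0x28 x2=0xc7 x3=0xbe x4=0x19  N=0 Z=0
after  2: x0=0x01 x1=0x28 x2=0x85 x3=0xbe x4=0x19  N=1 Z=0
after  3: x0=0x29 x1=0x28 x2=0x85 x3=0xbe x4=0x19  N=0 Z=0
-- IRQ taken; context saved, return-PC = 4 --

FLAGS = (N=0, Z=0)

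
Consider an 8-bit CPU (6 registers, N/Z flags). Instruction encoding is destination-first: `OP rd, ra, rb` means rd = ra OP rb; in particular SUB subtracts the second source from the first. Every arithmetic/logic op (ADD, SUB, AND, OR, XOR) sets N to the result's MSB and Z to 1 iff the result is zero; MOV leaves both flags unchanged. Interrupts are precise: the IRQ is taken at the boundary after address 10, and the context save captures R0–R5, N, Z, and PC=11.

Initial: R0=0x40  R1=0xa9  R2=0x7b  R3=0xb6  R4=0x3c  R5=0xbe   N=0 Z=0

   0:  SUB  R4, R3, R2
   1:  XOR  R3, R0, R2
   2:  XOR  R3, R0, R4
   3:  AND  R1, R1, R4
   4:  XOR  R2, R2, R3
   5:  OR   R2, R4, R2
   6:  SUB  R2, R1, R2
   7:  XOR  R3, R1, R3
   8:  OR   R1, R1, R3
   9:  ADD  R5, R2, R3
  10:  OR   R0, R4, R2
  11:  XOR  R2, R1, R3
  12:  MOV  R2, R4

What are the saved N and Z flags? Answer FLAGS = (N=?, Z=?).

FLAGS = (N=1, Z=0)

after  0: R0=0x40 R1=0xa9 R2=0x7b R3=0xb6 R4=0x3b R5=0xbe  N=0 Z=0
after  1: R0=0x40 R1=0xa9 R2=0x7b R3=0x3b R4=0x3b R5=0xbe  N=0 Z=0
after  2: R0=0x40 R1=0xa9 R2=0x7b R3=0x7b R4=0x3b R5=0xbe  N=0 Z=0
after  3: R0=0x40 R1=0x29 R2=0x7b R3=0x7b R4=0x3b R5=0xbe  N=0 Z=0
after  4: R0=0x40 R1=0x29 R2=0x00 R3=0x7b R4=0x3b R5=0xbe  N=0 Z=1
after  5: R0=0x40 R1=0x29 R2=0x3b R3=0x7b R4=0x3b R5=0xbe  N=0 Z=0
after  6: R0=0x40 R1=0x29 R2=0xee R3=0x7b R4=0x3b R5=0xbe  N=1 Z=0
after  7: R0=0x40 R1=0x29 R2=0xee R3=0x52 R4=0x3b R5=0xbe  N=0 Z=0
after  8: R0=0x40 R1=0x7b R2=0xee R3=0x52 R4=0x3b R5=0xbe  N=0 Z=0
after  9: R0=0x40 R1=0x7b R2=0xee R3=0x52 R4=0x3b R5=0x40  N=0 Z=0
after 10: R0=0xff R1=0x7b R2=0xee R3=0x52 R4=0x3b R5=0x40  N=1 Z=0
-- IRQ taken; context saved, return-PC = 11 --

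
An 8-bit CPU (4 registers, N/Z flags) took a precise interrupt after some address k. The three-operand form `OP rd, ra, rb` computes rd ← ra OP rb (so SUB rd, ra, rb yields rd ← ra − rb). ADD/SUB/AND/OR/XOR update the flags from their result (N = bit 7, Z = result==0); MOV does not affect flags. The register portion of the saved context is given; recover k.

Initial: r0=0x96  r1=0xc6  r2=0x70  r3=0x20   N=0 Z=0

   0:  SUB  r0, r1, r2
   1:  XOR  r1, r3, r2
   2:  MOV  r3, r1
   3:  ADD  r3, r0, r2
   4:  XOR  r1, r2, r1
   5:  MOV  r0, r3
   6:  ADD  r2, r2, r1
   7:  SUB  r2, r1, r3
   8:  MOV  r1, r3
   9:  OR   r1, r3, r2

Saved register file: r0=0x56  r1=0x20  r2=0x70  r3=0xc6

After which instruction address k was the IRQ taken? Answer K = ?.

after  0: r0=0x56 r1=0xc6 r2=0x70 r3=0x20  N=0 Z=0
after  1: r0=0x56 r1=0x50 r2=0x70 r3=0x20  N=0 Z=0
after  2: r0=0x56 r1=0x50 r2=0x70 r3=0x50  N=0 Z=0
after  3: r0=0x56 r1=0x50 r2=0x70 r3=0xc6  N=1 Z=0
after  4: r0=0x56 r1=0x20 r2=0x70 r3=0xc6  N=0 Z=0
-- IRQ taken; context saved, return-PC = 5 --

K = 4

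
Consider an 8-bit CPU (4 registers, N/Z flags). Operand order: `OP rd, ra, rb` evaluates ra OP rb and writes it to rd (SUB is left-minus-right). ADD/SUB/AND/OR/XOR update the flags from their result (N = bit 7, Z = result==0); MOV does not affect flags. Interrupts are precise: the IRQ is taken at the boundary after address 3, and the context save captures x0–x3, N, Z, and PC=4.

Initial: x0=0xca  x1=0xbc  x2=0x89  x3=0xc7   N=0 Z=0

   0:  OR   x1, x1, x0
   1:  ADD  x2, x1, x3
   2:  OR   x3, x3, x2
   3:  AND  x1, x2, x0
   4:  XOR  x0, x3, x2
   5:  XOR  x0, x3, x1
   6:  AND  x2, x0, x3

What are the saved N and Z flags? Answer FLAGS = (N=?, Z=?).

FLAGS = (N=1, Z=0)

after  0: x0=0xca x1=0xfe x2=0x89 x3=0xc7  N=1 Z=0
after  1: x0=0xca x1=0xfe x2=0xc5 x3=0xc7  N=1 Z=0
after  2: x0=0xca x1=0xfe x2=0xc5 x3=0xc7  N=1 Z=0
after  3: x0=0xca x1=0xc0 x2=0xc5 x3=0xc7  N=1 Z=0
-- IRQ taken; context saved, return-PC = 4 --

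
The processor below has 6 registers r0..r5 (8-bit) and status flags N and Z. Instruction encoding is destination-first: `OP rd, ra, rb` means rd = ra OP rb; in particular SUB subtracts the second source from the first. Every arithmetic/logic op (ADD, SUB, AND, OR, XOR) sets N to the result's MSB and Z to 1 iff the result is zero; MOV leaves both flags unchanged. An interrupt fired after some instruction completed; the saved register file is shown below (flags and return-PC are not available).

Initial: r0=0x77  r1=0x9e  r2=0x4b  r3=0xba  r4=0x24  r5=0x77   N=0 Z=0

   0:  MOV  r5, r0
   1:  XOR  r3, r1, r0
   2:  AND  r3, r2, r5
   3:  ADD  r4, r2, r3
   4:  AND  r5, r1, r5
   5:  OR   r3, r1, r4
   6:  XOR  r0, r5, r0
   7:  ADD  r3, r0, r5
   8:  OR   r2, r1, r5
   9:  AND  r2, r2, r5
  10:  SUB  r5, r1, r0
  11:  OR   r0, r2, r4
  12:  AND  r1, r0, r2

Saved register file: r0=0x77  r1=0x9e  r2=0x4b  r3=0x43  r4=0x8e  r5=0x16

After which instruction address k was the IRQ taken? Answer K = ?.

after  0: r0=0x77 r1=0x9e r2=0x4b r3=0xba r4=0x24 r5=0x77  N=0 Z=0
after  1: r0=0x77 r1=0x9e r2=0x4b r3=0xe9 r4=0x24 r5=0x77  N=1 Z=0
after  2: r0=0x77 r1=0x9e r2=0x4b r3=0x43 r4=0x24 r5=0x77  N=0 Z=0
after  3: r0=0x77 r1=0x9e r2=0x4b r3=0x43 r4=0x8e r5=0x77  N=1 Z=0
after  4: r0=0x77 r1=0x9e r2=0x4b r3=0x43 r4=0x8e r5=0x16  N=0 Z=0
-- IRQ taken; context saved, return-PC = 5 --

K = 4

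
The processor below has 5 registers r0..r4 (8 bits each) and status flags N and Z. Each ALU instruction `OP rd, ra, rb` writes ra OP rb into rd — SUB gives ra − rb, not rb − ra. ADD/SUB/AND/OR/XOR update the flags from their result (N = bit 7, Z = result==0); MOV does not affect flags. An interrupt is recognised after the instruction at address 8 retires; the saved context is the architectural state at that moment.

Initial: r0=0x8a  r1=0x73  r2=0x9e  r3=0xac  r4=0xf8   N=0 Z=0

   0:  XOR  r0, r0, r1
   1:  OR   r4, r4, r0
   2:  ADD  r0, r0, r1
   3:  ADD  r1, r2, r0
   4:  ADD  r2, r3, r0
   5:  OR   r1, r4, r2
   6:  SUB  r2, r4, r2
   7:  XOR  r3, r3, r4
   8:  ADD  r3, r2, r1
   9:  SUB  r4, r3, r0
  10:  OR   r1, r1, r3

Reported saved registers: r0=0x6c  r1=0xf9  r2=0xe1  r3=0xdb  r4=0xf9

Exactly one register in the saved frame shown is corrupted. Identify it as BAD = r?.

BAD = r3

after  0: r0=0xf9 r1=0x73 r2=0x9e r3=0xac r4=0xf8  N=1 Z=0
after  1: r0=0xf9 r1=0x73 r2=0x9e r3=0xac r4=0xf9  N=1 Z=0
after  2: r0=0x6c r1=0x73 r2=0x9e r3=0xac r4=0xf9  N=0 Z=0
after  3: r0=0x6c r1=0x0a r2=0x9e r3=0xac r4=0xf9  N=0 Z=0
after  4: r0=0x6c r1=0x0a r2=0x18 r3=0xac r4=0xf9  N=0 Z=0
after  5: r0=0x6c r1=0xf9 r2=0x18 r3=0xac r4=0xf9  N=1 Z=0
after  6: r0=0x6c r1=0xf9 r2=0xe1 r3=0xac r4=0xf9  N=1 Z=0
after  7: r0=0x6c r1=0xf9 r2=0xe1 r3=0x55 r4=0xf9  N=0 Z=0
after  8: r0=0x6c r1=0xf9 r2=0xe1 r3=0xda r4=0xf9  N=1 Z=0
-- IRQ taken; context saved, return-PC = 9 --
mismatch: r3: reported 0xdb vs actual 0xda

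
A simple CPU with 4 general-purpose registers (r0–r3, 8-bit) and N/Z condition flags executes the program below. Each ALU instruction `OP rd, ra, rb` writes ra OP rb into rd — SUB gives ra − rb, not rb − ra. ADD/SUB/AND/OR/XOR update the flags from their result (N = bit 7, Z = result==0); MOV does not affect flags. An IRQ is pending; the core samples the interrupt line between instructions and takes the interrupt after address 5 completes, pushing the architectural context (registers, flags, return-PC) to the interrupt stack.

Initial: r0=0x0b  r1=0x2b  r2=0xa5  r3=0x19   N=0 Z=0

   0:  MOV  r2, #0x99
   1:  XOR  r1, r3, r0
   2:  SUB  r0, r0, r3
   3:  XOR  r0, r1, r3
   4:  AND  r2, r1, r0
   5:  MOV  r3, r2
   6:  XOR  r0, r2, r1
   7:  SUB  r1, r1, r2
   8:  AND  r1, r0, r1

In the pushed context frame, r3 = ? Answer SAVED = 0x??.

SAVED = 0x02

after  0: r0=0x0b r1=0x2b r2=0x99 r3=0x19  N=0 Z=0
after  1: r0=0x0b r1=0x12 r2=0x99 r3=0x19  N=0 Z=0
after  2: r0=0xf2 r1=0x12 r2=0x99 r3=0x19  N=1 Z=0
after  3: r0=0x0b r1=0x12 r2=0x99 r3=0x19  N=0 Z=0
after  4: r0=0x0b r1=0x12 r2=0x02 r3=0x19  N=0 Z=0
after  5: r0=0x0b r1=0x12 r2=0x02 r3=0x02  N=0 Z=0
-- IRQ taken; context saved, return-PC = 6 --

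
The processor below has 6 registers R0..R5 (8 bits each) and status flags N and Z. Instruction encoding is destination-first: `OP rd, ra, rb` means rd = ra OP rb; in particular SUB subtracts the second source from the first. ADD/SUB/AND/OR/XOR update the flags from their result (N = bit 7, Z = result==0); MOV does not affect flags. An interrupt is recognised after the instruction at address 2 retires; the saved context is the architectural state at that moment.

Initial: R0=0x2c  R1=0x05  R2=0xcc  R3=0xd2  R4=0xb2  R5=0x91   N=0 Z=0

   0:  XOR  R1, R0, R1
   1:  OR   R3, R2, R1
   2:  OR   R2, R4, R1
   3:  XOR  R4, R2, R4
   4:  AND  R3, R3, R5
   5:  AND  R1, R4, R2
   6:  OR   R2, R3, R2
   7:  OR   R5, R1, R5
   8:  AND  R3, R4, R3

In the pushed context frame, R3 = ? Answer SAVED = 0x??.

after  0: R0=0x2c R1=0x29 R2=0xcc R3=0xd2 R4=0xb2 R5=0x91  N=0 Z=0
after  1: R0=0x2c R1=0x29 R2=0xcc R3=0xed R4=0xb2 R5=0x91  N=1 Z=0
after  2: R0=0x2c R1=0x29 R2=0xbb R3=0xed R4=0xb2 R5=0x91  N=1 Z=0
-- IRQ taken; context saved, return-PC = 3 --

SAVED = 0xed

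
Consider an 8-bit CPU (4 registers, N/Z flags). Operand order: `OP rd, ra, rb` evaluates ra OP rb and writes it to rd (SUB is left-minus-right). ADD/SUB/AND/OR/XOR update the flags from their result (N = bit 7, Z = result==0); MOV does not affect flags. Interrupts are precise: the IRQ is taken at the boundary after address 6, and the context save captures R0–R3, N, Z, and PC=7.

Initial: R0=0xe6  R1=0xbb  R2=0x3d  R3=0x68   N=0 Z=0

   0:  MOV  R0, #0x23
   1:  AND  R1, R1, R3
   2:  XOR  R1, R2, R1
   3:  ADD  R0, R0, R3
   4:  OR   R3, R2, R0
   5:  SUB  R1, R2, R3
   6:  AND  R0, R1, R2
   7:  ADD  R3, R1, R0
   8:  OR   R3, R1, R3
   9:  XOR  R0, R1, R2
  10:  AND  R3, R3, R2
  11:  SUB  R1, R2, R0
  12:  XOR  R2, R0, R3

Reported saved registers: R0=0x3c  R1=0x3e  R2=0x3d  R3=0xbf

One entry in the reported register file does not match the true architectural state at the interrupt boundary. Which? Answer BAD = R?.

BAD = R1

after  0: R0=0x23 R1=0xbb R2=0x3d R3=0x68  N=0 Z=0
after  1: R0=0x23 R1=0x28 R2=0x3d R3=0x68  N=0 Z=0
after  2: R0=0x23 R1=0x15 R2=0x3d R3=0x68  N=0 Z=0
after  3: R0=0x8b R1=0x15 R2=0x3d R3=0x68  N=1 Z=0
after  4: R0=0x8b R1=0x15 R2=0x3d R3=0xbf  N=1 Z=0
after  5: R0=0x8b R1=0x7e R2=0x3d R3=0xbf  N=0 Z=0
after  6: R0=0x3c R1=0x7e R2=0x3d R3=0xbf  N=0 Z=0
-- IRQ taken; context saved, return-PC = 7 --
mismatch: R1: reported 0x3e vs actual 0x7e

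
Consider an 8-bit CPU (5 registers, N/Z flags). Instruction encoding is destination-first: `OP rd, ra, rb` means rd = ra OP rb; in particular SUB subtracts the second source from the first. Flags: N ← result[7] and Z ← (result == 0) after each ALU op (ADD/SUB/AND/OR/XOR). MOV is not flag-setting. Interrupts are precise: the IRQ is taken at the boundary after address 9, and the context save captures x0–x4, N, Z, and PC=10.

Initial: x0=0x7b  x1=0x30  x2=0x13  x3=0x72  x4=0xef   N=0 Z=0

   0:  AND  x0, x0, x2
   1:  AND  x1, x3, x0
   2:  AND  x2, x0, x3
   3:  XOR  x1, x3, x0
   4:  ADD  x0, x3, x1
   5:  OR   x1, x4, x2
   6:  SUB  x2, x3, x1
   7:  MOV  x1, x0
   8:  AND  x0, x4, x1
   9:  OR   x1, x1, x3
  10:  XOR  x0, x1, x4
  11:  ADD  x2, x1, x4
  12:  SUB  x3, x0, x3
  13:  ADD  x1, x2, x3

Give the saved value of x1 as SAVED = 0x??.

after  0: x0=0x13 x1=0x30 x2=0x13 x3=0x72 x4=0xef  N=0 Z=0
after  1: x0=0x13 x1=0x12 x2=0x13 x3=0x72 x4=0xef  N=0 Z=0
after  2: x0=0x13 x1=0x12 x2=0x12 x3=0x72 x4=0xef  N=0 Z=0
after  3: x0=0x13 x1=0x61 x2=0x12 x3=0x72 x4=0xef  N=0 Z=0
after  4: x0=0xd3 x1=0x61 x2=0x12 x3=0x72 x4=0xef  N=1 Z=0
after  5: x0=0xd3 x1=0xff x2=0x12 x3=0x72 x4=0xef  N=1 Z=0
after  6: x0=0xd3 x1=0xff x2=0x73 x3=0x72 x4=0xef  N=0 Z=0
after  7: x0=0xd3 x1=0xd3 x2=0x73 x3=0x72 x4=0xef  N=0 Z=0
after  8: x0=0xc3 x1=0xd3 x2=0x73 x3=0x72 x4=0xef  N=1 Z=0
after  9: x0=0xc3 x1=0xf3 x2=0x73 x3=0x72 x4=0xef  N=1 Z=0
-- IRQ taken; context saved, return-PC = 10 --

SAVED = 0xf3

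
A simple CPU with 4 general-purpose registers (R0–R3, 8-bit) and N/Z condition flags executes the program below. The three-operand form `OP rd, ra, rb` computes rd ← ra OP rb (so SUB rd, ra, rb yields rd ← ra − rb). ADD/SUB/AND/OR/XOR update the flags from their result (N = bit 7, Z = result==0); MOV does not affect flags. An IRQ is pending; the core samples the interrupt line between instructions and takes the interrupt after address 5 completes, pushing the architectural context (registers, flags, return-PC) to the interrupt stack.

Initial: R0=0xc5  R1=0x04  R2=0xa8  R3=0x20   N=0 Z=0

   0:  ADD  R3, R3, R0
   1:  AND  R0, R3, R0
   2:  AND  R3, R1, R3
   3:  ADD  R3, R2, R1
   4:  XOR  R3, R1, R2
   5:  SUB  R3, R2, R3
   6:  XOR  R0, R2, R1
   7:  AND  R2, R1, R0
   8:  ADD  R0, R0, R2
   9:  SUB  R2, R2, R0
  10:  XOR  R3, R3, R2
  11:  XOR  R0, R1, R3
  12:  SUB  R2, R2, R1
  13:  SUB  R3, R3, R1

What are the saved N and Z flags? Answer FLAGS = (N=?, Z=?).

after  0: R0=0xc5 R1=0x04 R2=0xa8 R3=0xe5  N=1 Z=0
after  1: R0=0xc5 R1=0x04 R2=0xa8 R3=0xe5  N=1 Z=0
after  2: R0=0xc5 R1=0x04 R2=0xa8 R3=0x04  N=0 Z=0
after  3: R0=0xc5 R1=0x04 R2=0xa8 R3=0xac  N=1 Z=0
after  4: R0=0xc5 R1=0x04 R2=0xa8 R3=0xac  N=1 Z=0
after  5: R0=0xc5 R1=0x04 R2=0xa8 R3=0xfc  N=1 Z=0
-- IRQ taken; context saved, return-PC = 6 --

FLAGS = (N=1, Z=0)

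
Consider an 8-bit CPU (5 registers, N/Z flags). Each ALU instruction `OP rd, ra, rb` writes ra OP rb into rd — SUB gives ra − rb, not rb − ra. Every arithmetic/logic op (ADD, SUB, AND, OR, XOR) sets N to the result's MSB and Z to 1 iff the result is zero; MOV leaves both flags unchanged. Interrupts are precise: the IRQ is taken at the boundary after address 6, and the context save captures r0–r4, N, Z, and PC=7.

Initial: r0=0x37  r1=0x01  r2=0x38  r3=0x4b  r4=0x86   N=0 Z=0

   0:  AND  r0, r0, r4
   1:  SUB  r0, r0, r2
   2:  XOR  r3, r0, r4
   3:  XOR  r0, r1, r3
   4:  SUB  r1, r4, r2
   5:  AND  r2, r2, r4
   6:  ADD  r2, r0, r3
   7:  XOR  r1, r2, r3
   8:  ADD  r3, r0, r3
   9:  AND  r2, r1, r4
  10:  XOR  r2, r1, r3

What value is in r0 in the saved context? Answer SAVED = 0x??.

SAVED = 0x49

after  0: r0=0x06 r1=0x01 r2=0x38 r3=0x4b r4=0x86  N=0 Z=0
after  1: r0=0xce r1=0x01 r2=0x38 r3=0x4b r4=0x86  N=1 Z=0
after  2: r0=0xce r1=0x01 r2=0x38 r3=0x48 r4=0x86  N=0 Z=0
after  3: r0=0x49 r1=0x01 r2=0x38 r3=0x48 r4=0x86  N=0 Z=0
after  4: r0=0x49 r1=0x4e r2=0x38 r3=0x48 r4=0x86  N=0 Z=0
after  5: r0=0x49 r1=0x4e r2=0x00 r3=0x48 r4=0x86  N=0 Z=1
after  6: r0=0x49 r1=0x4e r2=0x91 r3=0x48 r4=0x86  N=1 Z=0
-- IRQ taken; context saved, return-PC = 7 --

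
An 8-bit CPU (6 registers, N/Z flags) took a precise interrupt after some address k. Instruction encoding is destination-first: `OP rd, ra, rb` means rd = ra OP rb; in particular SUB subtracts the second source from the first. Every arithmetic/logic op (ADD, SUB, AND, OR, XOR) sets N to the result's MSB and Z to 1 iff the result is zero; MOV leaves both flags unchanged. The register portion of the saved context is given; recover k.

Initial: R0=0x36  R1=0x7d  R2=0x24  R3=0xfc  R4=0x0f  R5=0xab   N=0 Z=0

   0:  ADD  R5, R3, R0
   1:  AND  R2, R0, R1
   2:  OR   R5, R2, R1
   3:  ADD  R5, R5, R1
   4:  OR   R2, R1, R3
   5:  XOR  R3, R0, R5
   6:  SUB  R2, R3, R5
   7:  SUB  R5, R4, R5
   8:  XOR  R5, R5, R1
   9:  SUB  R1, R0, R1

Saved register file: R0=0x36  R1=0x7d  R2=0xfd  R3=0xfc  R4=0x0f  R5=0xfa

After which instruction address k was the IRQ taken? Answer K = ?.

after  0: R0=0x36 R1=0x7d R2=0x24 R3=0xfc R4=0x0f R5=0x32  N=0 Z=0
after  1: R0=0x36 R1=0x7d R2=0x34 R3=0xfc R4=0x0f R5=0x32  N=0 Z=0
after  2: R0=0x36 R1=0x7d R2=0x34 R3=0xfc R4=0x0f R5=0x7d  N=0 Z=0
after  3: R0=0x36 R1=0x7d R2=0x34 R3=0xfc R4=0x0f R5=0xfa  N=1 Z=0
after  4: R0=0x36 R1=0x7d R2=0xfd R3=0xfc R4=0x0f R5=0xfa  N=1 Z=0
-- IRQ taken; context saved, return-PC = 5 --

K = 4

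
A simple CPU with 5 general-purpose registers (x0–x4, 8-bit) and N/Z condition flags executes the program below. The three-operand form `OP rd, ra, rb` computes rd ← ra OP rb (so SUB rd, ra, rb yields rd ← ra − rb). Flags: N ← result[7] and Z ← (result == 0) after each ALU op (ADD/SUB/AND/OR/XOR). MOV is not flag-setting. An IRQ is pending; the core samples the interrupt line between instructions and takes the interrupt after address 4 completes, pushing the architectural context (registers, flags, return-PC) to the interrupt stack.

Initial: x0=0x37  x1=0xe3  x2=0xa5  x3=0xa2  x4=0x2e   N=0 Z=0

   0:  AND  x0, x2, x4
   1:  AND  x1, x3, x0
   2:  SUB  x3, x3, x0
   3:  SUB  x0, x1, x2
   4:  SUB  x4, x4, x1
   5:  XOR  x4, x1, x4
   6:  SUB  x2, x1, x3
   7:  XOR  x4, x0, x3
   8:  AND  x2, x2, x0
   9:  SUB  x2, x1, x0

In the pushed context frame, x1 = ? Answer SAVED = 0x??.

after  0: x0=0x24 x1=0xe3 x2=0xa5 x3=0xa2 x4=0x2e  N=0 Z=0
after  1: x0=0x24 x1=0x20 x2=0xa5 x3=0xa2 x4=0x2e  N=0 Z=0
after  2: x0=0x24 x1=0x20 x2=0xa5 x3=0x7e x4=0x2e  N=0 Z=0
after  3: x0=0x7b x1=0x20 x2=0xa5 x3=0x7e x4=0x2e  N=0 Z=0
after  4: x0=0x7b x1=0x20 x2=0xa5 x3=0x7e x4=0x0e  N=0 Z=0
-- IRQ taken; context saved, return-PC = 5 --

SAVED = 0x20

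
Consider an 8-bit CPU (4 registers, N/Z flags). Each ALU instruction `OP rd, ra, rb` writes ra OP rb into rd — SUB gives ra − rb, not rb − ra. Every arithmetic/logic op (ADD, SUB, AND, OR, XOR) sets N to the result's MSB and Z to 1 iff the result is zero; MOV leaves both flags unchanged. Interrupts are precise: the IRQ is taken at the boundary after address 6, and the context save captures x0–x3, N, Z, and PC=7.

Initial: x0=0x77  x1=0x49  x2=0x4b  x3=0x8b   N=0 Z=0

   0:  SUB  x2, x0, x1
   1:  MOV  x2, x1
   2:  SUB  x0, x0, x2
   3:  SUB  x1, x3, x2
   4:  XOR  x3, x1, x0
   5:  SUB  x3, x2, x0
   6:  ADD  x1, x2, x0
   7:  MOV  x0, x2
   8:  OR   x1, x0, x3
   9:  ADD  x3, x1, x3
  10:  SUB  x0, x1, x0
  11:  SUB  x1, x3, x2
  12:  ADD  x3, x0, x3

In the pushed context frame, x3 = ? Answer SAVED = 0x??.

SAVED = 0x1b

after  0: x0=0x77 x1=0x49 x2=0x2e x3=0x8b  N=0 Z=0
after  1: x0=0x77 x1=0x49 x2=0x49 x3=0x8b  N=0 Z=0
after  2: x0=0x2e x1=0x49 x2=0x49 x3=0x8b  N=0 Z=0
after  3: x0=0x2e x1=0x42 x2=0x49 x3=0x8b  N=0 Z=0
after  4: x0=0x2e x1=0x42 x2=0x49 x3=0x6c  N=0 Z=0
after  5: x0=0x2e x1=0x42 x2=0x49 x3=0x1b  N=0 Z=0
after  6: x0=0x2e x1=0x77 x2=0x49 x3=0x1b  N=0 Z=0
-- IRQ taken; context saved, return-PC = 7 --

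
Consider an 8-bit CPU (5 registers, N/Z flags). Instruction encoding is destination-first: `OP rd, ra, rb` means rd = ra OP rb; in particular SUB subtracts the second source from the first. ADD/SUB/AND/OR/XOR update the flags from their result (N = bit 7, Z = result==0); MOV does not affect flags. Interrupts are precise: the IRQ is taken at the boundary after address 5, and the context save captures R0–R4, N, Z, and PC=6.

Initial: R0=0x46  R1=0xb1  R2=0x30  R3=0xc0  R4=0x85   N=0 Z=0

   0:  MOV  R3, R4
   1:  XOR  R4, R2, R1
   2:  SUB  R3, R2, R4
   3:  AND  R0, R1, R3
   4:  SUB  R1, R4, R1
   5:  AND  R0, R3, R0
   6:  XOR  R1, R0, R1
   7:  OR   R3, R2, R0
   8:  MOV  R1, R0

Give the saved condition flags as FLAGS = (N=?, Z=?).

after  0: R0=0x46 R1=0xb1 R2=0x30 R3=0x85 R4=0x85  N=0 Z=0
after  1: R0=0x46 R1=0xb1 R2=0x30 R3=0x85 R4=0x81  N=1 Z=0
after  2: R0=0x46 R1=0xb1 R2=0x30 R3=0xaf R4=0x81  N=1 Z=0
after  3: R0=0xa1 R1=0xb1 R2=0x30 R3=0xaf R4=0x81  N=1 Z=0
after  4: R0=0xa1 R1=0xd0 R2=0x30 R3=0xaf R4=0x81  N=1 Z=0
after  5: R0=0xa1 R1=0xd0 R2=0x30 R3=0xaf R4=0x81  N=1 Z=0
-- IRQ taken; context saved, return-PC = 6 --

FLAGS = (N=1, Z=0)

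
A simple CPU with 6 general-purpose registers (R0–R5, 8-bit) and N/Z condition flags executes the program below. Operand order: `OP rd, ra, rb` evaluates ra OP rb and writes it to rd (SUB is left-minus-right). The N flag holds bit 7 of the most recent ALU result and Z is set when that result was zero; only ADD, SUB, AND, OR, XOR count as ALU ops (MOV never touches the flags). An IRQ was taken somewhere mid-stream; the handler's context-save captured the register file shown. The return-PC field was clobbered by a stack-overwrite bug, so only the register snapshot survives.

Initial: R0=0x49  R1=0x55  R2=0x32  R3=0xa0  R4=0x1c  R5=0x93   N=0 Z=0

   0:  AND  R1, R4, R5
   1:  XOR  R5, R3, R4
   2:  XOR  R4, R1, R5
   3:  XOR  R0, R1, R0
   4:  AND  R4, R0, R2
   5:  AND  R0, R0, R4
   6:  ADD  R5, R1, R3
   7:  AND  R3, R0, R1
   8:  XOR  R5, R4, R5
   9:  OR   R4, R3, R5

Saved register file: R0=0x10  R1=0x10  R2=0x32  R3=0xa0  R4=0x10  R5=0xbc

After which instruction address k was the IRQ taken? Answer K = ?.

after  0: R0=0x49 R1=0x10 R2=0x32 R3=0xa0 R4=0x1c R5=0x93  N=0 Z=0
after  1: R0=0x49 R1=0x10 R2=0x32 R3=0xa0 R4=0x1c R5=0xbc  N=1 Z=0
after  2: R0=0x49 R1=0x10 R2=0x32 R3=0xa0 R4=0xac R5=0xbc  N=1 Z=0
after  3: R0=0x59 R1=0x10 R2=0x32 R3=0xa0 R4=0xac R5=0xbc  N=0 Z=0
after  4: R0=0x59 R1=0x10 R2=0x32 R3=0xa0 R4=0x10 R5=0xbc  N=0 Z=0
after  5: R0=0x10 R1=0x10 R2=0x32 R3=0xa0 R4=0x10 R5=0xbc  N=0 Z=0
-- IRQ taken; context saved, return-PC = 6 --

K = 5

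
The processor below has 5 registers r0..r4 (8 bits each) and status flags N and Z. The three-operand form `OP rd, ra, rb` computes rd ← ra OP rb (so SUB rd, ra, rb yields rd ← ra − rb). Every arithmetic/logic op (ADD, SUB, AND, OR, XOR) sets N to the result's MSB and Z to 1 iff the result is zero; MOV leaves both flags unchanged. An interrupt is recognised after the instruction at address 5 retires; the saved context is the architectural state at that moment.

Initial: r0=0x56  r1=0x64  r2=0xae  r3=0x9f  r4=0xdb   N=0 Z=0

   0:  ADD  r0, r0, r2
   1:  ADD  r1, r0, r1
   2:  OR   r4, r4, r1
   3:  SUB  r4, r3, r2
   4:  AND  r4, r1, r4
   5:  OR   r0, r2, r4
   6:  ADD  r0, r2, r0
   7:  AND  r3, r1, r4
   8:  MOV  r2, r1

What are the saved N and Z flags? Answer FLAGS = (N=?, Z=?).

after  0: r0=0x04 r1=0x64 r2=0xae r3=0x9f r4=0xdb  N=0 Z=0
after  1: r0=0x04 r1=0x68 r2=0xae r3=0x9f r4=0xdb  N=0 Z=0
after  2: r0=0x04 r1=0x68 r2=0xae r3=0x9f r4=0xfb  N=1 Z=0
after  3: r0=0x04 r1=0x68 r2=0xae r3=0x9f r4=0xf1  N=1 Z=0
after  4: r0=0x04 r1=0x68 r2=0xae r3=0x9f r4=0x60  N=0 Z=0
after  5: r0=0xee r1=0x68 r2=0xae r3=0x9f r4=0x60  N=1 Z=0
-- IRQ taken; context saved, return-PC = 6 --

FLAGS = (N=1, Z=0)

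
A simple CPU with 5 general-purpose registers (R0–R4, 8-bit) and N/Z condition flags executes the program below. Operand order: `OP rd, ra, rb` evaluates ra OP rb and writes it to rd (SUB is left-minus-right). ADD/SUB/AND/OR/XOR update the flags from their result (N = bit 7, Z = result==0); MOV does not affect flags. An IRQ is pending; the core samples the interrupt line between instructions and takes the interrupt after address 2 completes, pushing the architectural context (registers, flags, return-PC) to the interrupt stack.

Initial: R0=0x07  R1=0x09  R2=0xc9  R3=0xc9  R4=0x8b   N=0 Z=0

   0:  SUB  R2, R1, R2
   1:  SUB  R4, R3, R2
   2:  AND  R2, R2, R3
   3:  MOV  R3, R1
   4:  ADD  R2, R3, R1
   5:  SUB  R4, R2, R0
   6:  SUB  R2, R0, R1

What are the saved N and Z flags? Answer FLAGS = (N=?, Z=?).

after  0: R0=0x07 R1=0x09 R2=0x40 R3=0xc9 R4=0x8b  N=0 Z=0
after  1: R0=0x07 R1=0x09 R2=0x40 R3=0xc9 R4=0x89  N=1 Z=0
after  2: R0=0x07 R1=0x09 R2=0x40 R3=0xc9 R4=0x89  N=0 Z=0
-- IRQ taken; context saved, return-PC = 3 --

FLAGS = (N=0, Z=0)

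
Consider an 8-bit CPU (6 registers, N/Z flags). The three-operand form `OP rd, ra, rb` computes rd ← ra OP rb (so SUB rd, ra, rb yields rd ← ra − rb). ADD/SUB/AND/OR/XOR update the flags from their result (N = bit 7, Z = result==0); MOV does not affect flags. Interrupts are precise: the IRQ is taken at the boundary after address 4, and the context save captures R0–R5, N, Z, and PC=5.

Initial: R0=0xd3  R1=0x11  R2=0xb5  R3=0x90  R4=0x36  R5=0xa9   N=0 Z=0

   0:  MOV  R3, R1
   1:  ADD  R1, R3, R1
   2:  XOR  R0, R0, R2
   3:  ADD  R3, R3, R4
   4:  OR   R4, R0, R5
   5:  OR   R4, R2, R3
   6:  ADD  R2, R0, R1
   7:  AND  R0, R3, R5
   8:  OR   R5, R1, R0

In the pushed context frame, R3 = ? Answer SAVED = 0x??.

after  0: R0=0xd3 R1=0x11 R2=0xb5 R3=0x11 R4=0x36 R5=0xa9  N=0 Z=0
after  1: R0=0xd3 R1=0x22 R2=0xb5 R3=0x11 R4=0x36 R5=0xa9  N=0 Z=0
after  2: R0=0x66 R1=0x22 R2=0xb5 R3=0x11 R4=0x36 R5=0xa9  N=0 Z=0
after  3: R0=0x66 R1=0x22 R2=0xb5 R3=0x47 R4=0x36 R5=0xa9  N=0 Z=0
after  4: R0=0x66 R1=0x22 R2=0xb5 R3=0x47 R4=0xef R5=0xa9  N=1 Z=0
-- IRQ taken; context saved, return-PC = 5 --

SAVED = 0x47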